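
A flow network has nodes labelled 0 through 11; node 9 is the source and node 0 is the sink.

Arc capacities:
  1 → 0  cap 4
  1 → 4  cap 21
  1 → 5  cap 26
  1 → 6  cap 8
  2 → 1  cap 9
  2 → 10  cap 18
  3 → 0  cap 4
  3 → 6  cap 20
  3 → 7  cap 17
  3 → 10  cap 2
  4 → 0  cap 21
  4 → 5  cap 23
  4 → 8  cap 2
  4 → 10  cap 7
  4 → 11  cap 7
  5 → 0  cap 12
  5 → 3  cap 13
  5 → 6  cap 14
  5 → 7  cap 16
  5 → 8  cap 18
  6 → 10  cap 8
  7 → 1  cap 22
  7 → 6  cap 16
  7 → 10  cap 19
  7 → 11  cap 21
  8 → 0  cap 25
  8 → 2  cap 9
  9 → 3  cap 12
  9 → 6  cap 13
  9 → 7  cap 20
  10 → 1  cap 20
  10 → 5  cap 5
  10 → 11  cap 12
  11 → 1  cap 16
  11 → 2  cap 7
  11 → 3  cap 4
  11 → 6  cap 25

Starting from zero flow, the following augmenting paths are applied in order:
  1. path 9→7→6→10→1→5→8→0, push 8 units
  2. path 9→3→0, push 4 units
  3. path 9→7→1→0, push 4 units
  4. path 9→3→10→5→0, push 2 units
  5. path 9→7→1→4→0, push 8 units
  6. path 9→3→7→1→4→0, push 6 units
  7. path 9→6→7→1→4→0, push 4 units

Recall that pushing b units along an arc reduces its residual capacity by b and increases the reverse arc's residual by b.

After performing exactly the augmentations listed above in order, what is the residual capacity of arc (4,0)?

after path 1 (9→7→6→10→1→5→8→0, push 8): res(4,0)=21
after path 2 (9→3→0, push 4): res(4,0)=21
after path 3 (9→7→1→0, push 4): res(4,0)=21
after path 4 (9→3→10→5→0, push 2): res(4,0)=21
after path 5 (9→7→1→4→0, push 8): res(4,0)=13
after path 6 (9→3→7→1→4→0, push 6): res(4,0)=7
after path 7 (9→6→7→1→4→0, push 4): res(4,0)=3

Residual capacity of (4,0): 3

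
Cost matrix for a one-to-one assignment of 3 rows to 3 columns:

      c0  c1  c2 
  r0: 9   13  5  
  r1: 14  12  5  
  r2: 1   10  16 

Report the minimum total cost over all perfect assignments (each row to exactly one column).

Minimum assignment cost: 18

optimal assignment: row0→col2 (cost 5), row1→col1 (cost 12), row2→col0 (cost 1)
total = 5 + 12 + 1 = 18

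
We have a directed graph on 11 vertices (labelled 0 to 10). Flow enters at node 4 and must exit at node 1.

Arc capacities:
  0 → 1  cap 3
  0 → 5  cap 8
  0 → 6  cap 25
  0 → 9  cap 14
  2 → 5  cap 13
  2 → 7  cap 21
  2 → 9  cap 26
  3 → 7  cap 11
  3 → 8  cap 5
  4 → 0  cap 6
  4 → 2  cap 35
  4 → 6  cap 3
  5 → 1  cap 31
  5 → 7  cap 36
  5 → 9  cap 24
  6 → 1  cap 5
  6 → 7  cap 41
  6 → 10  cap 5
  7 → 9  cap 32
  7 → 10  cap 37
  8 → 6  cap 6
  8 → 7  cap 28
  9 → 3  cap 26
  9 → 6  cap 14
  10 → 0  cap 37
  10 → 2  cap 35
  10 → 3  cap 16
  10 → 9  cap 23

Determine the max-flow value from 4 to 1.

augment #1: 4→0→1 bottleneck 3, total now 3
augment #2: 4→6→1 bottleneck 3, total now 6
augment #3: 4→0→5→1 bottleneck 3, total now 9
augment #4: 4→2→5→1 bottleneck 13, total now 22
augment #5: 4→2→9→6→1 bottleneck 2, total now 24
augment #6: 4→2→7→10→0→5→1 bottleneck 5, total now 29

Maximum flow value: 29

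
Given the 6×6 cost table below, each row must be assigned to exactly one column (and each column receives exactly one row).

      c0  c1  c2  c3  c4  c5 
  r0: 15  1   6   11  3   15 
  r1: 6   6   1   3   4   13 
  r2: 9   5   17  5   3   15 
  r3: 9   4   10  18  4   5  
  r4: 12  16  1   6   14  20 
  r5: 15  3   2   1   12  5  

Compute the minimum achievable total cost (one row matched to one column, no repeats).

optimal assignment: row0→col1 (cost 1), row1→col0 (cost 6), row2→col4 (cost 3), row3→col5 (cost 5), row4→col2 (cost 1), row5→col3 (cost 1)
total = 1 + 6 + 3 + 5 + 1 + 1 = 17

Minimum assignment cost: 17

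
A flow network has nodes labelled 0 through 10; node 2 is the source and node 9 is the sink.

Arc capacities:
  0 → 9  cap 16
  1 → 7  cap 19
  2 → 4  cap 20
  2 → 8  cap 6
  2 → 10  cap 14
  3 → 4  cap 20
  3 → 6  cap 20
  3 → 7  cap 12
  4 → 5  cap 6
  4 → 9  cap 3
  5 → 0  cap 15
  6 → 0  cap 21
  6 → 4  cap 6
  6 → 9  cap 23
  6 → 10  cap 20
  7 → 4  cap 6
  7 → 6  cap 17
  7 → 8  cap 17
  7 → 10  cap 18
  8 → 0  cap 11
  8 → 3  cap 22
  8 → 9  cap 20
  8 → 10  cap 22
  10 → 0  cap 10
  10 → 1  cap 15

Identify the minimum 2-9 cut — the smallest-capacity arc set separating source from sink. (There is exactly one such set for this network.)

Min-cut arcs: {(2,8), (2,10), (4,5), (4,9)} (total capacity 29)

augment #1: 2→4→9 push 3
augment #2: 2→8→9 push 6
augment #3: 2→10→0→9 push 10
augment #4: 2→4→5→0→9 push 6
augment #5: 2→10→1→7→6→9 push 4
max flow = 29; residual-reachable set from 2 gives S-side
cut edges (S→T): {(2,8), (2,10), (4,5), (4,9)} total cap 29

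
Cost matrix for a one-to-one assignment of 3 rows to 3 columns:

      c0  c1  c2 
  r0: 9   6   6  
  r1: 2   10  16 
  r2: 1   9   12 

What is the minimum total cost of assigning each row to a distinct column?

one of 2 optimal assignments: row0→col2 (cost 6), row1→col0 (cost 2), row2→col1 (cost 9)
total = 6 + 2 + 9 = 17

Minimum assignment cost: 17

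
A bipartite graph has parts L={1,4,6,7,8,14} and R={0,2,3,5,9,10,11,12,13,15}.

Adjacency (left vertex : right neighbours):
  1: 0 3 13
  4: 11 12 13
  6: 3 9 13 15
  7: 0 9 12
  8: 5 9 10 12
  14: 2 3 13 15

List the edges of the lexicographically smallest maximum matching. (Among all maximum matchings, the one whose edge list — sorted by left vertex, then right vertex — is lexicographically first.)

|M| = 6 (so the lex-smallest maximum matching has 6 edges)
process left vertices in ascending order; for each, take the smallest-labelled available neighbour that still permits 6 edges overall, or leave it unmatched if none does
lex-smallest matching: {1-0, 4-11, 6-3, 7-9, 8-5, 14-2}

Lex-smallest maximum matching: {(1,0), (4,11), (6,3), (7,9), (8,5), (14,2)}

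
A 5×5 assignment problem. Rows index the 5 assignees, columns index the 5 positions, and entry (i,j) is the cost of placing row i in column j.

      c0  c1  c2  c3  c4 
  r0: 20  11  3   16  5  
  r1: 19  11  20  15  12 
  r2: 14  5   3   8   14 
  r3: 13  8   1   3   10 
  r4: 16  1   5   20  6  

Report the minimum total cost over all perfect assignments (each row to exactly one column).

Minimum assignment cost: 31

optimal assignment: row0→col4 (cost 5), row1→col0 (cost 19), row2→col2 (cost 3), row3→col3 (cost 3), row4→col1 (cost 1)
total = 5 + 19 + 3 + 3 + 1 = 31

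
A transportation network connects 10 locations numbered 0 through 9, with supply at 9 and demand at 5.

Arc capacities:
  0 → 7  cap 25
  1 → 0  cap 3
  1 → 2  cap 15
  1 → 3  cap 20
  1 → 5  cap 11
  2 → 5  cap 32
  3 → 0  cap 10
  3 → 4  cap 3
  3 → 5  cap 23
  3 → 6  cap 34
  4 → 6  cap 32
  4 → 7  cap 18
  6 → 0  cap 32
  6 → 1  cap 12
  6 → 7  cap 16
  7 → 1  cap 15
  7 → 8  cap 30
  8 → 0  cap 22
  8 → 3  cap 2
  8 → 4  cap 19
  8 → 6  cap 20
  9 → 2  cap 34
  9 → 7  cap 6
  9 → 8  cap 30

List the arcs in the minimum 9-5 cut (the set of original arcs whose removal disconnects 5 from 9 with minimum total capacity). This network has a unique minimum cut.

Min-cut arcs: {(2,5), (6,1), (7,1), (8,3)} (total capacity 61)

augment #1: 9→2→5 push 32
augment #2: 9→7→1→5 push 6
augment #3: 9→8→3→5 push 2
augment #4: 9→8→6→1→5 push 5
augment #5: 9→8→6→1→3→5 push 7
augment #6: 9→8→0→7→1→3→5 push 9
max flow = 61; residual-reachable set from 9 gives S-side
cut edges (S→T): {(2,5), (6,1), (7,1), (8,3)} total cap 61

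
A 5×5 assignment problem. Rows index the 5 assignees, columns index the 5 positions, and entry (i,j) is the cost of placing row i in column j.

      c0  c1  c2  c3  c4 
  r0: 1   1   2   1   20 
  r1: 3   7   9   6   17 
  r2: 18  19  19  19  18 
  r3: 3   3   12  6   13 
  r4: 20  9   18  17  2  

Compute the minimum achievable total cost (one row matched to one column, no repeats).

optimal assignment: row0→col3 (cost 1), row1→col0 (cost 3), row2→col2 (cost 19), row3→col1 (cost 3), row4→col4 (cost 2)
total = 1 + 3 + 19 + 3 + 2 = 28

Minimum assignment cost: 28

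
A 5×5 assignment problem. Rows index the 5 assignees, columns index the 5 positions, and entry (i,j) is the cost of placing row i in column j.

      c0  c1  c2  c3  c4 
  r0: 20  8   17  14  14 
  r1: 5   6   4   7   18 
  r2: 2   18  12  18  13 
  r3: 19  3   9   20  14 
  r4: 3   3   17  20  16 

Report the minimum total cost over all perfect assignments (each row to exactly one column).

Minimum assignment cost: 35

optimal assignment: row0→col4 (cost 14), row1→col3 (cost 7), row2→col0 (cost 2), row3→col2 (cost 9), row4→col1 (cost 3)
total = 14 + 7 + 2 + 9 + 3 = 35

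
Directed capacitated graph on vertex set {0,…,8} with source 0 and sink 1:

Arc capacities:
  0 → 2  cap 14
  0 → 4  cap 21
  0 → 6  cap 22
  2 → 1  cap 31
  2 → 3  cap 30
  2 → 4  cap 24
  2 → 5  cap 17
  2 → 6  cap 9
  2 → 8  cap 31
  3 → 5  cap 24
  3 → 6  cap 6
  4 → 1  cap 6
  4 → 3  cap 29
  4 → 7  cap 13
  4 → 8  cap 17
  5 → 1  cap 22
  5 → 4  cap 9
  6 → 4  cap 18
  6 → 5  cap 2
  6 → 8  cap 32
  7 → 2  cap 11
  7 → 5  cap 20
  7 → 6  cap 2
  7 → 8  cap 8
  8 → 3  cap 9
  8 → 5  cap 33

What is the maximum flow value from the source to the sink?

augment #1: 0→2→1 bottleneck 14, total now 14
augment #2: 0→4→1 bottleneck 6, total now 20
augment #3: 0→6→5→1 bottleneck 2, total now 22
augment #4: 0→4→3→5→1 bottleneck 15, total now 37
augment #5: 0→6→8→5→1 bottleneck 5, total now 42
augment #6: 0→6→4→7→2→1 bottleneck 11, total now 53

Maximum flow value: 53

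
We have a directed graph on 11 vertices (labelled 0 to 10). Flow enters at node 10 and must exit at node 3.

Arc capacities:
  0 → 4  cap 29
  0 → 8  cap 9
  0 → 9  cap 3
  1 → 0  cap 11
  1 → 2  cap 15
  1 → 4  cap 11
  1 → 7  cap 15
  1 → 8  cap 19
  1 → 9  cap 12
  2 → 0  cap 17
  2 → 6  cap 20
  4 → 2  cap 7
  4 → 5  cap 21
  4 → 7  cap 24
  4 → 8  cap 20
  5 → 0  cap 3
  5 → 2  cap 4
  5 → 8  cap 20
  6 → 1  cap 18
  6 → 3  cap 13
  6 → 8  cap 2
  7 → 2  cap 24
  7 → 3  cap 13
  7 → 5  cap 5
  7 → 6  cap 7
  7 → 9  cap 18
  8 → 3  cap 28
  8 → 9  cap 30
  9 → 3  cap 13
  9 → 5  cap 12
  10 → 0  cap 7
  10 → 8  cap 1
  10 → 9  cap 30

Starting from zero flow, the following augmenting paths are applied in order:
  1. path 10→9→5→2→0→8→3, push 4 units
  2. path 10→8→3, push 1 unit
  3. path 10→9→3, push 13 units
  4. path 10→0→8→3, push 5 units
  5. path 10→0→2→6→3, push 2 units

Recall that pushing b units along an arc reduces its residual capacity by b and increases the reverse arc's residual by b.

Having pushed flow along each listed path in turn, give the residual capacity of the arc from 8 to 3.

after path 1 (10→9→5→2→0→8→3, push 4): res(8,3)=24
after path 2 (10→8→3, push 1): res(8,3)=23
after path 3 (10→9→3, push 13): res(8,3)=23
after path 4 (10→0→8→3, push 5): res(8,3)=18
after path 5 (10→0→2→6→3, push 2): res(8,3)=18

Residual capacity of (8,3): 18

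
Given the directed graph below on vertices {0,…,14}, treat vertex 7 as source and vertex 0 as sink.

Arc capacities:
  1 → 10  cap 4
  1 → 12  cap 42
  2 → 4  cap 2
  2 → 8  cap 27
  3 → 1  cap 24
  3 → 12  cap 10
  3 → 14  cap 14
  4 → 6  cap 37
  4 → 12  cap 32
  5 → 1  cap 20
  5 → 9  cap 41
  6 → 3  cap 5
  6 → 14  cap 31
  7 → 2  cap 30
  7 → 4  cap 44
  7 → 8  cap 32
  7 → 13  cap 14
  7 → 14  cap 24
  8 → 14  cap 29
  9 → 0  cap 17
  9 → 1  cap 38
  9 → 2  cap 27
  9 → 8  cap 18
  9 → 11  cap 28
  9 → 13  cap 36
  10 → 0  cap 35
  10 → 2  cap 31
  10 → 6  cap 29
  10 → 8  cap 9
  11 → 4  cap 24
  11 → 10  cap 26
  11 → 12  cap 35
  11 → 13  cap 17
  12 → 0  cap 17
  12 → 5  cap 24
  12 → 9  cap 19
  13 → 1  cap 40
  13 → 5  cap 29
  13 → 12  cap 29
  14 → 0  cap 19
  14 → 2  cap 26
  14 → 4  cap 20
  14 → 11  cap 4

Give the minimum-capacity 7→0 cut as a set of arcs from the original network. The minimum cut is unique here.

Min-cut arcs: {(4,12), (6,3), (7,13), (14,0), (14,11)} (total capacity 74)

augment #1: 7→14→0 push 19
augment #2: 7→4→12→0 push 17
augment #3: 7→4→12→9→0 push 15
augment #4: 7→13→1→10→0 push 4
augment #5: 7→13→5→9→0 push 2
augment #6: 7→14→11→10→0 push 4
augment #7: 7→13→5→9→11→10→0 push 8
augment #8: 7→4→6→3→12→9→11→10→0 push 4
augment #9: 7→4→6→3→12→5→9→11→10→0 push 1
max flow = 74; residual-reachable set from 7 gives S-side
cut edges (S→T): {(4,12), (6,3), (7,13), (14,0), (14,11)} total cap 74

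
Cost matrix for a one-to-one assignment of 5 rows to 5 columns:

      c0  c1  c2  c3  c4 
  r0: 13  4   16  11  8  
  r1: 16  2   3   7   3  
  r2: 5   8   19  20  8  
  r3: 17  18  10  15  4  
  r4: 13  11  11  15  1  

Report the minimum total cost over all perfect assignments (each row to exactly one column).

Minimum assignment cost: 27

optimal assignment: row0→col1 (cost 4), row1→col3 (cost 7), row2→col0 (cost 5), row3→col2 (cost 10), row4→col4 (cost 1)
total = 4 + 7 + 5 + 10 + 1 = 27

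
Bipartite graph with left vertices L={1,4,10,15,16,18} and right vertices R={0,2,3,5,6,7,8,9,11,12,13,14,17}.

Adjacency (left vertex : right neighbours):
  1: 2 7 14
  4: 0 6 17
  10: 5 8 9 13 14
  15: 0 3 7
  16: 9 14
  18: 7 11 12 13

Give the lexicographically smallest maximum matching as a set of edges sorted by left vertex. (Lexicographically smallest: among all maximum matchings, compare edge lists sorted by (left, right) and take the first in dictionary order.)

Lex-smallest maximum matching: {(1,2), (4,0), (10,5), (15,3), (16,9), (18,7)}

|M| = 6 (so the lex-smallest maximum matching has 6 edges)
process left vertices in ascending order; for each, take the smallest-labelled available neighbour that still permits 6 edges overall, or leave it unmatched if none does
lex-smallest matching: {1-2, 4-0, 10-5, 15-3, 16-9, 18-7}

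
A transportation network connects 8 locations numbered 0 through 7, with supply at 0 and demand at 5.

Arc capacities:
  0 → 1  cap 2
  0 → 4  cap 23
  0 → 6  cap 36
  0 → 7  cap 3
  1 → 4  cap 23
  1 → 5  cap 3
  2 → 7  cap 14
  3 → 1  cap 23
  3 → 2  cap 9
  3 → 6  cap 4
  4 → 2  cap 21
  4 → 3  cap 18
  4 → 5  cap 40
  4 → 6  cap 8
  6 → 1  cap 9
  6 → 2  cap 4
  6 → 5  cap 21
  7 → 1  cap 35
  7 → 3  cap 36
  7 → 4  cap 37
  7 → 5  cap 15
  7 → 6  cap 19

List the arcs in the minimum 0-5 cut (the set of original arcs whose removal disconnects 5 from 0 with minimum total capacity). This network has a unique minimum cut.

augment #1: 0→1→5 push 2
augment #2: 0→4→5 push 23
augment #3: 0→6→5 push 21
augment #4: 0→7→5 push 3
augment #5: 0→6→1→5 push 1
augment #6: 0→6→1→4→5 push 8
augment #7: 0→6→2→7→5 push 4
max flow = 62; residual-reachable set from 0 gives S-side
cut edges (S→T): {(0,1), (0,4), (0,7), (6,1), (6,2), (6,5)} total cap 62

Min-cut arcs: {(0,1), (0,4), (0,7), (6,1), (6,2), (6,5)} (total capacity 62)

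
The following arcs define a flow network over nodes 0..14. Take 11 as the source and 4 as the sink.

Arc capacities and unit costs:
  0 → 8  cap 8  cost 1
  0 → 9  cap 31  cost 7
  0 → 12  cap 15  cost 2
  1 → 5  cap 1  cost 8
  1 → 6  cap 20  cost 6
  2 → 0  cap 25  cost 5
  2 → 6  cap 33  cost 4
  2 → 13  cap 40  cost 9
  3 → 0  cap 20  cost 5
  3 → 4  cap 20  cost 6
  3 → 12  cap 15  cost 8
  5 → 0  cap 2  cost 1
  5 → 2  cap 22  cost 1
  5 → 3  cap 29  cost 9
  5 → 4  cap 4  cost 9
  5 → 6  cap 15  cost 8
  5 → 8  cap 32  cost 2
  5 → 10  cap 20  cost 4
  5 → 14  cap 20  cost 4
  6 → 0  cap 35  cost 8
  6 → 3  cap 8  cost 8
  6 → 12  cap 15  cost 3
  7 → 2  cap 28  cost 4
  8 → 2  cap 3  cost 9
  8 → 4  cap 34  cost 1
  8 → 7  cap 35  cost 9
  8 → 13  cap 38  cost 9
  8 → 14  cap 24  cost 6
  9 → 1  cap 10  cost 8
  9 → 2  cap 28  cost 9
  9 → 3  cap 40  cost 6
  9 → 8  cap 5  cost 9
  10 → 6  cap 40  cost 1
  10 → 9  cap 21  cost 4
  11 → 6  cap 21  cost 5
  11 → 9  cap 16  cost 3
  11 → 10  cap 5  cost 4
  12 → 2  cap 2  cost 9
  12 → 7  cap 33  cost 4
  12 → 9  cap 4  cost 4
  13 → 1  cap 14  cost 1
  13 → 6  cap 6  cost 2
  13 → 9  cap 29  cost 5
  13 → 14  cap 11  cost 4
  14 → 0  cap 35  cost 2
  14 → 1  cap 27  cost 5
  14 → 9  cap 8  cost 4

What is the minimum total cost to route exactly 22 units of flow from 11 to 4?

Minimum cost for 22 units: 320

shortest-cost path #1: 11→9→8→4 push 5 @ unit cost 13 (adds 65)
shortest-cost path #2: 11→9→3→4 push 11 @ unit cost 15 (adds 165)
shortest-cost path #3: 11→6→0→8→4 push 6 @ unit cost 15 (adds 90)
total cost = 320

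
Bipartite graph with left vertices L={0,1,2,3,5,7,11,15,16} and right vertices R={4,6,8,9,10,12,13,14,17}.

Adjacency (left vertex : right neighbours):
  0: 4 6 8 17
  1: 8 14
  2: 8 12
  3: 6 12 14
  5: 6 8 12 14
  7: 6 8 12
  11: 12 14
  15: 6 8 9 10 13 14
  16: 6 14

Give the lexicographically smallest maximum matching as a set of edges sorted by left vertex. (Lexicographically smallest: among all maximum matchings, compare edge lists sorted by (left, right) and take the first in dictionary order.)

|M| = 6 (so the lex-smallest maximum matching has 6 edges)
process left vertices in ascending order; for each, take the smallest-labelled available neighbour that still permits 6 edges overall, or leave it unmatched if none does
lex-smallest matching: {0-4, 1-8, 2-12, 3-6, 5-14, 15-9}

Lex-smallest maximum matching: {(0,4), (1,8), (2,12), (3,6), (5,14), (15,9)}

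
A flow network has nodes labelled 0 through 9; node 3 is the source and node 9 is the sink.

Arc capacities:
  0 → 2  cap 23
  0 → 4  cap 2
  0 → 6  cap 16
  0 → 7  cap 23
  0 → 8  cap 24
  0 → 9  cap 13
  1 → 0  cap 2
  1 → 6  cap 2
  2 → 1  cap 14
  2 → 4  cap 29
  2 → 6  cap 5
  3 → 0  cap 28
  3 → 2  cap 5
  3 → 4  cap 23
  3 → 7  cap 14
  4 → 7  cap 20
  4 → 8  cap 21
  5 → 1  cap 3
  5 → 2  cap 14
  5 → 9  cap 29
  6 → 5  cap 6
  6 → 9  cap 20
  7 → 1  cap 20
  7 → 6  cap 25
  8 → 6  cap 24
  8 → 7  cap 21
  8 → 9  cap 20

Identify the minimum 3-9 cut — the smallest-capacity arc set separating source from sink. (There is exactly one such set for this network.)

Min-cut arcs: {(0,9), (6,5), (6,9), (8,9)} (total capacity 59)

augment #1: 3→0→9 push 13
augment #2: 3→0→6→9 push 15
augment #3: 3→2→6→9 push 5
augment #4: 3→4→8→9 push 20
augment #5: 3→7→6→5→9 push 6
max flow = 59; residual-reachable set from 3 gives S-side
cut edges (S→T): {(0,9), (6,5), (6,9), (8,9)} total cap 59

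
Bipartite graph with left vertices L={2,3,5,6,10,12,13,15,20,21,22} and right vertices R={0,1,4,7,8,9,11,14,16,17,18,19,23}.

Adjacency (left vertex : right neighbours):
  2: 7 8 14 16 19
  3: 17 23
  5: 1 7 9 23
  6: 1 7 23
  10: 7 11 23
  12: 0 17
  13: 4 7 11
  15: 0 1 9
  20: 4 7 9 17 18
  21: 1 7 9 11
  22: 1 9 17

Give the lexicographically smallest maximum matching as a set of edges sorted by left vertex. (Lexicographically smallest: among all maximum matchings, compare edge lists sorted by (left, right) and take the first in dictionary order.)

Lex-smallest maximum matching: {(2,8), (3,17), (5,1), (6,7), (10,23), (12,0), (13,4), (15,9), (20,18), (21,11)}

|M| = 10 (so the lex-smallest maximum matching has 10 edges)
process left vertices in ascending order; for each, take the smallest-labelled available neighbour that still permits 10 edges overall, or leave it unmatched if none does
lex-smallest matching: {2-8, 3-17, 5-1, 6-7, 10-23, 12-0, 13-4, 15-9, 20-18, 21-11}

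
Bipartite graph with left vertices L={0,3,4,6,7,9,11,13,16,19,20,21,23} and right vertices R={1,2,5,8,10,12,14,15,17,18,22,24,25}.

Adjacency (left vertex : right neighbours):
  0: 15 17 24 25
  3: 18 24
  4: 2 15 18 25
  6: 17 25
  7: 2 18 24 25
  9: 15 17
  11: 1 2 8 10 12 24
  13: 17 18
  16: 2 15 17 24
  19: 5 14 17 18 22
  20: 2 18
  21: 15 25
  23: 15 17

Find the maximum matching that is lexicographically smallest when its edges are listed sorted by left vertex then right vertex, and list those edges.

|M| = 8 (so the lex-smallest maximum matching has 8 edges)
process left vertices in ascending order; for each, take the smallest-labelled available neighbour that still permits 8 edges overall, or leave it unmatched if none does
lex-smallest matching: {0-15, 3-18, 4-2, 6-17, 7-24, 11-1, 19-5, 21-25}

Lex-smallest maximum matching: {(0,15), (3,18), (4,2), (6,17), (7,24), (11,1), (19,5), (21,25)}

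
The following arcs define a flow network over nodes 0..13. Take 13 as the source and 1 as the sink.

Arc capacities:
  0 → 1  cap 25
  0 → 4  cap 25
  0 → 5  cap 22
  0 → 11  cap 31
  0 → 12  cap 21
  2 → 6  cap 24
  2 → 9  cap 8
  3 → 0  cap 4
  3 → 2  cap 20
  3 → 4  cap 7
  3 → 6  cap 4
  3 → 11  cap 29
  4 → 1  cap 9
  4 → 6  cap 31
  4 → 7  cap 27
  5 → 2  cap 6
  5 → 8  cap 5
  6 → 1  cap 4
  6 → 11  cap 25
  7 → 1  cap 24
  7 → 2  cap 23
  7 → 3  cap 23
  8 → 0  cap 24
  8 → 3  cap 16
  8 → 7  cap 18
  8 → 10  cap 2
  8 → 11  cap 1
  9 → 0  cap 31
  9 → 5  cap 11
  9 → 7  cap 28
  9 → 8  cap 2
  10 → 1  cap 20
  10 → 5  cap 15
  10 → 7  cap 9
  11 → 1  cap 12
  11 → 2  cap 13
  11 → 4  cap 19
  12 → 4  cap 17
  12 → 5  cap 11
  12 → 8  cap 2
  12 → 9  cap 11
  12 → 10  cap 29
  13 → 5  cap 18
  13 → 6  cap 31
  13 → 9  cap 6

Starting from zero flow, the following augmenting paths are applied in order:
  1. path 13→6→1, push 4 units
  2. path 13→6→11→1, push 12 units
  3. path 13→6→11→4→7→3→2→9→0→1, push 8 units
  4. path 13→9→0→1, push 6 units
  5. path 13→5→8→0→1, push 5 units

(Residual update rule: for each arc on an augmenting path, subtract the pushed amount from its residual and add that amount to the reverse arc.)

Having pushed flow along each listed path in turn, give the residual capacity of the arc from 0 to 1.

after path 1 (13→6→1, push 4): res(0,1)=25
after path 2 (13→6→11→1, push 12): res(0,1)=25
after path 3 (13→6→11→4→7→3→2→9→0→1, push 8): res(0,1)=17
after path 4 (13→9→0→1, push 6): res(0,1)=11
after path 5 (13→5→8→0→1, push 5): res(0,1)=6

Residual capacity of (0,1): 6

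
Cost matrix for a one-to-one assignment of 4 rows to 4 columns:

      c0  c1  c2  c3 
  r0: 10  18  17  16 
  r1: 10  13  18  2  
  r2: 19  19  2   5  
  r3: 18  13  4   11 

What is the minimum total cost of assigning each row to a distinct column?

optimal assignment: row0→col0 (cost 10), row1→col3 (cost 2), row2→col2 (cost 2), row3→col1 (cost 13)
total = 10 + 2 + 2 + 13 = 27

Minimum assignment cost: 27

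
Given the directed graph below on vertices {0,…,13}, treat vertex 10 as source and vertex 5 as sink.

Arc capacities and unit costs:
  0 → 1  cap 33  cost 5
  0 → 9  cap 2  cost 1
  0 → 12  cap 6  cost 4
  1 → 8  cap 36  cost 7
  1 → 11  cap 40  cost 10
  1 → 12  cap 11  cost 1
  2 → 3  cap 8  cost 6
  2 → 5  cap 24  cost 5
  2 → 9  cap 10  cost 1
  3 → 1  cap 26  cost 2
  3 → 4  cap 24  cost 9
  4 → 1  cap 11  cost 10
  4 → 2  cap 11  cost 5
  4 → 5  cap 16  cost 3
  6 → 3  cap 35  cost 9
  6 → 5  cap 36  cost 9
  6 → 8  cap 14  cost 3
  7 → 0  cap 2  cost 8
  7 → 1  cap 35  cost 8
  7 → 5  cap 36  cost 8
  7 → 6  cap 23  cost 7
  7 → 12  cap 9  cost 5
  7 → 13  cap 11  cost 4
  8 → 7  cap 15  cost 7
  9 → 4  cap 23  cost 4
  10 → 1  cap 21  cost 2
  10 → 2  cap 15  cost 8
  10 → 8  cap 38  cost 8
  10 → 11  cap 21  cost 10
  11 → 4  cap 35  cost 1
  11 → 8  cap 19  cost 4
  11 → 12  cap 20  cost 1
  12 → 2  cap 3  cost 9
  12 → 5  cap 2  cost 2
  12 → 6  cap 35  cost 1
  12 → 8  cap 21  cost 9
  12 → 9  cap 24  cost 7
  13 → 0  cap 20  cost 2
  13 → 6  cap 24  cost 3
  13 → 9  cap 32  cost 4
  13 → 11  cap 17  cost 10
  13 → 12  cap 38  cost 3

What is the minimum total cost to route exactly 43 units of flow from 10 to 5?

Minimum cost for 43 units: 567

shortest-cost path #1: 10→1→12→5 push 2 @ unit cost 5 (adds 10)
shortest-cost path #2: 10→2→5 push 15 @ unit cost 13 (adds 195)
shortest-cost path #3: 10→1→12→6→5 push 9 @ unit cost 13 (adds 117)
shortest-cost path #4: 10→11→4→5 push 16 @ unit cost 14 (adds 224)
shortest-cost path #5: 10→11→12→6→5 push 1 @ unit cost 21 (adds 21)
total cost = 567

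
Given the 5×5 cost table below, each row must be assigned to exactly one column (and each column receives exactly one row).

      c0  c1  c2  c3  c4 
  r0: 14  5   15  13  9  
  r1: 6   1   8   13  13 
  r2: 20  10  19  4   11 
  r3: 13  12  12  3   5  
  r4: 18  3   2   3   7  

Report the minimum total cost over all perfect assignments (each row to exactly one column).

Minimum assignment cost: 22

optimal assignment: row0→col1 (cost 5), row1→col0 (cost 6), row2→col3 (cost 4), row3→col4 (cost 5), row4→col2 (cost 2)
total = 5 + 6 + 4 + 5 + 2 = 22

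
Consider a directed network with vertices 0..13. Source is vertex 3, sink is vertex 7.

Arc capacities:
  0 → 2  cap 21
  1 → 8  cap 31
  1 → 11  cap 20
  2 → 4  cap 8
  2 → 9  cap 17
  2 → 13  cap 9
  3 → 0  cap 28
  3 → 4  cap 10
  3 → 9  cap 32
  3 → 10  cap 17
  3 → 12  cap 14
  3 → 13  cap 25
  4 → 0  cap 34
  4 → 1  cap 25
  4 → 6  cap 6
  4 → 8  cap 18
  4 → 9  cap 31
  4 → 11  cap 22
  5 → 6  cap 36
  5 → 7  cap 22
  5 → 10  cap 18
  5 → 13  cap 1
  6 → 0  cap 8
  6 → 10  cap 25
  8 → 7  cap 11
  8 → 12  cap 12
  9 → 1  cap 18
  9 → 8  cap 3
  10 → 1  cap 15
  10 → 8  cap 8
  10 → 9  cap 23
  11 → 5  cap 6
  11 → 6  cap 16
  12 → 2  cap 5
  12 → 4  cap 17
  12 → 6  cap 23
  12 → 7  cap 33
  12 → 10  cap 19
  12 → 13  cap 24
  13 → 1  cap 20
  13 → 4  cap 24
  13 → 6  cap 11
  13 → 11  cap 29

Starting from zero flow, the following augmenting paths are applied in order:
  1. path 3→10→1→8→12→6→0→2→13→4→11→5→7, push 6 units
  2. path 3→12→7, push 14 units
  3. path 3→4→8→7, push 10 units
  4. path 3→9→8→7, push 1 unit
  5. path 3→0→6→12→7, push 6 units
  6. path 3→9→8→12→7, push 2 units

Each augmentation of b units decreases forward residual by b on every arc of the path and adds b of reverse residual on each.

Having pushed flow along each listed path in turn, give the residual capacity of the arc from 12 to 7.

Residual capacity of (12,7): 11

after path 1 (3→10→1→8→12→6→0→2→13→4→11→5→7, push 6): res(12,7)=33
after path 2 (3→12→7, push 14): res(12,7)=19
after path 3 (3→4→8→7, push 10): res(12,7)=19
after path 4 (3→9→8→7, push 1): res(12,7)=19
after path 5 (3→0→6→12→7, push 6): res(12,7)=13
after path 6 (3→9→8→12→7, push 2): res(12,7)=11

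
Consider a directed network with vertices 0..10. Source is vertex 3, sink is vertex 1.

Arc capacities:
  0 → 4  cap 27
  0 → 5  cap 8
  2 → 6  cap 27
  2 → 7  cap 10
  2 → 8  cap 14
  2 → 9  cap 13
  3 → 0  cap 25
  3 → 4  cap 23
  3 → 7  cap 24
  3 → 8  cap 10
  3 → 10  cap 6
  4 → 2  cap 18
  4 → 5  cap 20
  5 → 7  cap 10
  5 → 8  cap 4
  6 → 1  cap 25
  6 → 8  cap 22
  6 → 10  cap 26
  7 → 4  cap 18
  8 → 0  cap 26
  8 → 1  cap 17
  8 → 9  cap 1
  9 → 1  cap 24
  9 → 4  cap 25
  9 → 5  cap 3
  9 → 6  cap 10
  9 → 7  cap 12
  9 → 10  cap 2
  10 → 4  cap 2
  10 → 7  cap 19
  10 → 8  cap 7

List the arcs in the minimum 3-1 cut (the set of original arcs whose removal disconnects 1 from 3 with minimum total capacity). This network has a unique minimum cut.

Min-cut arcs: {(4,2), (8,1), (8,9)} (total capacity 36)

augment #1: 3→8→1 push 10
augment #2: 3→10→8→1 push 6
augment #3: 3→0→5→8→1 push 1
augment #4: 3→4→2→6→1 push 18
augment #5: 3→0→5→8→9→1 push 1
max flow = 36; residual-reachable set from 3 gives S-side
cut edges (S→T): {(4,2), (8,1), (8,9)} total cap 36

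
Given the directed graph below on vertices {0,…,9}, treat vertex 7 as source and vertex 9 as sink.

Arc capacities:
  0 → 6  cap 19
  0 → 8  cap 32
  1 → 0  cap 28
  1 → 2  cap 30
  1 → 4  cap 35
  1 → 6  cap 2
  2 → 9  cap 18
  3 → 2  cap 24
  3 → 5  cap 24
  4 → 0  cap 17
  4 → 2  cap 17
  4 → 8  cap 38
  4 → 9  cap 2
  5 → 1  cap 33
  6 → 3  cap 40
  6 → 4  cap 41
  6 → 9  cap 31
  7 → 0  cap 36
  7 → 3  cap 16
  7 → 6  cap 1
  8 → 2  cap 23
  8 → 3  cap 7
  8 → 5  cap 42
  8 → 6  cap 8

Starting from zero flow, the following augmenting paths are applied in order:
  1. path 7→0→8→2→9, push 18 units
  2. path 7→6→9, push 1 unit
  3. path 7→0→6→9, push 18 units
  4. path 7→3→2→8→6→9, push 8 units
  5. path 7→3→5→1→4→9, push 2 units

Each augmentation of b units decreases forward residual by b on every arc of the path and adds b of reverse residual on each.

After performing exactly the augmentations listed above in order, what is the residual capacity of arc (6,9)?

Residual capacity of (6,9): 4

after path 1 (7→0→8→2→9, push 18): res(6,9)=31
after path 2 (7→6→9, push 1): res(6,9)=30
after path 3 (7→0→6→9, push 18): res(6,9)=12
after path 4 (7→3→2→8→6→9, push 8): res(6,9)=4
after path 5 (7→3→5→1→4→9, push 2): res(6,9)=4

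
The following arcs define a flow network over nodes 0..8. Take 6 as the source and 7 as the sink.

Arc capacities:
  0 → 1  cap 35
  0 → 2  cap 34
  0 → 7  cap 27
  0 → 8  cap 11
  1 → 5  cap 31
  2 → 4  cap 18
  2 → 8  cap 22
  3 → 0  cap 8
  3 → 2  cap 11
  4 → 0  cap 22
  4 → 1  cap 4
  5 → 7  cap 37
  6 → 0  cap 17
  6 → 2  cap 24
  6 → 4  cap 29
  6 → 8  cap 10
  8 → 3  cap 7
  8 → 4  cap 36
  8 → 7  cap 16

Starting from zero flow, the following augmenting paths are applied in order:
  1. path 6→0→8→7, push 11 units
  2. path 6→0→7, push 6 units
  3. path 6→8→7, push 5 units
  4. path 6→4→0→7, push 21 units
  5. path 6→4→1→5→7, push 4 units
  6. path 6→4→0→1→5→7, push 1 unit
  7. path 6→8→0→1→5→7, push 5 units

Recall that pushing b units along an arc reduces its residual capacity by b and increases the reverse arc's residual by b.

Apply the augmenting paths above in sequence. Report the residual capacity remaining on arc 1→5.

Residual capacity of (1,5): 21

after path 1 (6→0→8→7, push 11): res(1,5)=31
after path 2 (6→0→7, push 6): res(1,5)=31
after path 3 (6→8→7, push 5): res(1,5)=31
after path 4 (6→4→0→7, push 21): res(1,5)=31
after path 5 (6→4→1→5→7, push 4): res(1,5)=27
after path 6 (6→4→0→1→5→7, push 1): res(1,5)=26
after path 7 (6→8→0→1→5→7, push 5): res(1,5)=21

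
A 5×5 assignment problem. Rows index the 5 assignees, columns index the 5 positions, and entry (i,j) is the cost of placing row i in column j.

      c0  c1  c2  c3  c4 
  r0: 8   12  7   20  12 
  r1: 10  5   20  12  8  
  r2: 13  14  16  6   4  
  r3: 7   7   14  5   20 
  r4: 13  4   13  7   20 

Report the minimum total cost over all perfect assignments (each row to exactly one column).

Minimum assignment cost: 30

one of 2 optimal assignments: row0→col2 (cost 7), row1→col0 (cost 10), row2→col4 (cost 4), row3→col3 (cost 5), row4→col1 (cost 4)
total = 7 + 10 + 4 + 5 + 4 = 30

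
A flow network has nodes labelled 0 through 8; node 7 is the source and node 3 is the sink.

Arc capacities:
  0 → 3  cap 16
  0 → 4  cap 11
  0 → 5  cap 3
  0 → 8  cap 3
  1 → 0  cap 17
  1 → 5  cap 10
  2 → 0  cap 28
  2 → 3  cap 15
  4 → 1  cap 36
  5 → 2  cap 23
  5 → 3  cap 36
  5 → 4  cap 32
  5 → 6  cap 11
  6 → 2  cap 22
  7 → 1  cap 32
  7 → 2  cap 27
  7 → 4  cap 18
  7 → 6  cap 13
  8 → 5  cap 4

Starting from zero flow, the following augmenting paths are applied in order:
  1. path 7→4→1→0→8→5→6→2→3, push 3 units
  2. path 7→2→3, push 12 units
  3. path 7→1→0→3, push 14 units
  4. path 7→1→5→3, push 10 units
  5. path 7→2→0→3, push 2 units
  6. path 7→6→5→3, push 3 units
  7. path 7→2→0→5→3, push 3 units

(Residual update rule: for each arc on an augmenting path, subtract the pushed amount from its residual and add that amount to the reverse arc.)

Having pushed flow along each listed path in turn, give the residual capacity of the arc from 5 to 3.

Residual capacity of (5,3): 20

after path 1 (7→4→1→0→8→5→6→2→3, push 3): res(5,3)=36
after path 2 (7→2→3, push 12): res(5,3)=36
after path 3 (7→1→0→3, push 14): res(5,3)=36
after path 4 (7→1→5→3, push 10): res(5,3)=26
after path 5 (7→2→0→3, push 2): res(5,3)=26
after path 6 (7→6→5→3, push 3): res(5,3)=23
after path 7 (7→2→0→5→3, push 3): res(5,3)=20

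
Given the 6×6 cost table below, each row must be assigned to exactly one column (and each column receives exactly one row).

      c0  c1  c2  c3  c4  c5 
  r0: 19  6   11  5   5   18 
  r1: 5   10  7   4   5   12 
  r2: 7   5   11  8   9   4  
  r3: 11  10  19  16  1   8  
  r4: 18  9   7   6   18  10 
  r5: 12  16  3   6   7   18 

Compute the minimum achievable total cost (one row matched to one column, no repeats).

optimal assignment: row0→col1 (cost 6), row1→col0 (cost 5), row2→col5 (cost 4), row3→col4 (cost 1), row4→col3 (cost 6), row5→col2 (cost 3)
total = 6 + 5 + 4 + 1 + 6 + 3 = 25

Minimum assignment cost: 25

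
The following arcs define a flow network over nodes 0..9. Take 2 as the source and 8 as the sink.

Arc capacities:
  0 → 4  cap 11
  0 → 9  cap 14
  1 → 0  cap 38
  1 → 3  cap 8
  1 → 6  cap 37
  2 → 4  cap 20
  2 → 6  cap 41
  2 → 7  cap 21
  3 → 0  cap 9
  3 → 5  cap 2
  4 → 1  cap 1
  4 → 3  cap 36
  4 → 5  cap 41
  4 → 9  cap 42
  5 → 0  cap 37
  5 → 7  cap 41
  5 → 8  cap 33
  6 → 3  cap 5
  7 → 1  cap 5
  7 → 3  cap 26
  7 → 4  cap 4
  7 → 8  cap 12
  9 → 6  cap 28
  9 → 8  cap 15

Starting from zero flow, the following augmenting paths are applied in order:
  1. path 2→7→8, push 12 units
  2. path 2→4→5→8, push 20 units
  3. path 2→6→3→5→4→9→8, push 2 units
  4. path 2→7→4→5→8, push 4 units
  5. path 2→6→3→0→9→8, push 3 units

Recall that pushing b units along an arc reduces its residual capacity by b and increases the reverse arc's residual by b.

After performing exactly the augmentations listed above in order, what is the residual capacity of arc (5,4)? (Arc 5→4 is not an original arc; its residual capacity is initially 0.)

Residual capacity of (5,4): 22

after path 1 (2→7→8, push 12): res(5,4)=0
after path 2 (2→4→5→8, push 20): res(5,4)=20
after path 3 (2→6→3→5→4→9→8, push 2): res(5,4)=18
after path 4 (2→7→4→5→8, push 4): res(5,4)=22
after path 5 (2→6→3→0→9→8, push 3): res(5,4)=22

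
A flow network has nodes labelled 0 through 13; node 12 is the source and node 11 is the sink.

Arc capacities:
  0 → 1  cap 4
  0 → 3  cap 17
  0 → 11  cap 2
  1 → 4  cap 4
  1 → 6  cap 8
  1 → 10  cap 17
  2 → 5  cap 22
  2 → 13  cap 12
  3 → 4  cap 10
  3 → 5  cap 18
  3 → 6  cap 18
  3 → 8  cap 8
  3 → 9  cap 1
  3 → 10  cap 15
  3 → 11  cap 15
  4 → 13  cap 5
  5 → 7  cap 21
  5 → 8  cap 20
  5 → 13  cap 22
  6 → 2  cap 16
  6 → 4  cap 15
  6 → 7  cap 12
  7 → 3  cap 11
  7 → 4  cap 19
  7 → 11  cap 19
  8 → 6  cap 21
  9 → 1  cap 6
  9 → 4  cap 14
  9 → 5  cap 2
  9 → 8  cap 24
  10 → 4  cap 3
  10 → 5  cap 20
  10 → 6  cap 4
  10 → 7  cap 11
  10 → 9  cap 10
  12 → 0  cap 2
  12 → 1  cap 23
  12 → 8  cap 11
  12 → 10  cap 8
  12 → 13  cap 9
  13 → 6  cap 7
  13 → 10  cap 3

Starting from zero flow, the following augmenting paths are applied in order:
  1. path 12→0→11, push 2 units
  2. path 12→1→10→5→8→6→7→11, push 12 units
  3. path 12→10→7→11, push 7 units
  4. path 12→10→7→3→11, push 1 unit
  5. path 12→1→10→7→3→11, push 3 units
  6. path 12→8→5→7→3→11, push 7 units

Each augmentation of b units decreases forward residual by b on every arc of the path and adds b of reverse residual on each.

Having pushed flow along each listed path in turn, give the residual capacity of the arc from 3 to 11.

Residual capacity of (3,11): 4

after path 1 (12→0→11, push 2): res(3,11)=15
after path 2 (12→1→10→5→8→6→7→11, push 12): res(3,11)=15
after path 3 (12→10→7→11, push 7): res(3,11)=15
after path 4 (12→10→7→3→11, push 1): res(3,11)=14
after path 5 (12→1→10→7→3→11, push 3): res(3,11)=11
after path 6 (12→8→5→7→3→11, push 7): res(3,11)=4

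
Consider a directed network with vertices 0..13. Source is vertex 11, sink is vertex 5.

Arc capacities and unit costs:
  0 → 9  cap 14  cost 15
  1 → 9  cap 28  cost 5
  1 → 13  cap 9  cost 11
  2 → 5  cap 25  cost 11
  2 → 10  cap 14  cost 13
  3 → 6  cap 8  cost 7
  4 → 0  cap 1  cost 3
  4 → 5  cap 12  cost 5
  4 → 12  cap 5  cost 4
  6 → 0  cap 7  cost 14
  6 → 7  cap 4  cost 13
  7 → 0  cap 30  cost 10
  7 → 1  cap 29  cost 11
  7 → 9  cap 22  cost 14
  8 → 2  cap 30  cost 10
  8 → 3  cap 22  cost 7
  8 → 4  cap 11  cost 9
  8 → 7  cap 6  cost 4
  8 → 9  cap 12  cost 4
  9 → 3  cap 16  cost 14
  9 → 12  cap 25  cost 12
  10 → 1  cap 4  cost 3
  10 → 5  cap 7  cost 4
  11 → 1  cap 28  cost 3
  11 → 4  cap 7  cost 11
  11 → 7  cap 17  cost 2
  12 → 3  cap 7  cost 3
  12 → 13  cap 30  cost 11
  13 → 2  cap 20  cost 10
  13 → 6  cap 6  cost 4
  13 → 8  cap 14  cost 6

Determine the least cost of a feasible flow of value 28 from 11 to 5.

Minimum cost for 28 units: 1046

shortest-cost path #1: 11→4→5 push 7 @ unit cost 16 (adds 112)
shortest-cost path #2: 11→1→13→8→4→5 push 5 @ unit cost 34 (adds 170)
shortest-cost path #3: 11→1→13→2→5 push 4 @ unit cost 35 (adds 140)
shortest-cost path #4: 11→1→9→12→13→2→5 push 12 @ unit cost 52 (adds 624)
total cost = 1046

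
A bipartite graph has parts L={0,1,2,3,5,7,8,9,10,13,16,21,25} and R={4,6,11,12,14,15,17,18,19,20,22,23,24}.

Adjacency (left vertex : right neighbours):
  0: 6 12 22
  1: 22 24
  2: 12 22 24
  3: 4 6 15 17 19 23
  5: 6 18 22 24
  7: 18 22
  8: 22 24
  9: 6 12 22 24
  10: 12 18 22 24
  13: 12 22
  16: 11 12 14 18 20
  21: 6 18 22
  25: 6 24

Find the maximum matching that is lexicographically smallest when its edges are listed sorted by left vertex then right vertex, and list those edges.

|M| = 7 (so the lex-smallest maximum matching has 7 edges)
process left vertices in ascending order; for each, take the smallest-labelled available neighbour that still permits 7 edges overall, or leave it unmatched if none does
lex-smallest matching: {0-6, 1-22, 2-12, 3-4, 5-18, 8-24, 16-11}

Lex-smallest maximum matching: {(0,6), (1,22), (2,12), (3,4), (5,18), (8,24), (16,11)}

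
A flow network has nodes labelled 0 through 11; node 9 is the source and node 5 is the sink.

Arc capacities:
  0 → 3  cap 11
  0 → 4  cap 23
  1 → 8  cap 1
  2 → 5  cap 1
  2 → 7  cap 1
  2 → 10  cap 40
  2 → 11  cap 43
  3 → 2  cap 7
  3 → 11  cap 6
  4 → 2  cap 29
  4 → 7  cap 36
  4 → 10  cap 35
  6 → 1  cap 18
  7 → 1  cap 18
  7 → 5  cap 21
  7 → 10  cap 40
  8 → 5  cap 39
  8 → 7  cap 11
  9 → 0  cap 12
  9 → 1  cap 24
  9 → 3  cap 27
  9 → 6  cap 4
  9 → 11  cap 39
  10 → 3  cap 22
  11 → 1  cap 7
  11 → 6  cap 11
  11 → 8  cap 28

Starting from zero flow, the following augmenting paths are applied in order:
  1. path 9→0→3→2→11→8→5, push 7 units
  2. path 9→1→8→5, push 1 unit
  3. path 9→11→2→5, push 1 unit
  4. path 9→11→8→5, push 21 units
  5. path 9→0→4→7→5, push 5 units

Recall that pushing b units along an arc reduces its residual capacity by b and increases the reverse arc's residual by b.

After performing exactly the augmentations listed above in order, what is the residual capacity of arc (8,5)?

after path 1 (9→0→3→2→11→8→5, push 7): res(8,5)=32
after path 2 (9→1→8→5, push 1): res(8,5)=31
after path 3 (9→11→2→5, push 1): res(8,5)=31
after path 4 (9→11→8→5, push 21): res(8,5)=10
after path 5 (9→0→4→7→5, push 5): res(8,5)=10

Residual capacity of (8,5): 10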